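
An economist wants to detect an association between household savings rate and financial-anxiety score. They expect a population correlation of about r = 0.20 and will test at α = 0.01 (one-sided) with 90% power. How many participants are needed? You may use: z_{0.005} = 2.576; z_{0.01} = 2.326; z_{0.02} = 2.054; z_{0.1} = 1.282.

Fisher's z: C = ½·ln((1+r)/(1−r)) = ½·ln(1.5000) = 0.2027.
n = ((z_{α} + z_β)/C)² + 3.
(2.326 + 1.282) / 0.2027 = 3.608 / 0.2027 = 17.800.
n = 17.800² + 3 = 316.83 + 3 = 319.8.
Round up.

n = 320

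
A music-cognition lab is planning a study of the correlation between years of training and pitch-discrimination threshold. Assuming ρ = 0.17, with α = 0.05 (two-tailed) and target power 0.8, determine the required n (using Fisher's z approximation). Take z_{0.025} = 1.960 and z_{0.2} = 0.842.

n = 270

Fisher's z: C = ½·ln((1+r)/(1−r)) = ½·ln(1.4096) = 0.1717.
n = ((z_{α/2} + z_β)/C)² + 3.
(1.960 + 0.842) / 0.1717 = 2.802 / 0.1717 = 16.319.
n = 16.319² + 3 = 266.32 + 3 = 269.3.
Round up.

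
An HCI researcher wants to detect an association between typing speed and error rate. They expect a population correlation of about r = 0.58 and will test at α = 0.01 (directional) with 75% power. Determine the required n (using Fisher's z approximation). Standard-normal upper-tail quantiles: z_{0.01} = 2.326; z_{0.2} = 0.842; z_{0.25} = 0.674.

Fisher's z: C = ½·ln((1+r)/(1−r)) = ½·ln(3.7619) = 0.6625.
n = ((z_{α} + z_β)/C)² + 3.
(2.326 + 0.674) / 0.6625 = 3.000 / 0.6625 = 4.528.
n = 4.528² + 3 = 20.51 + 3 = 23.5.
Round up.

n = 24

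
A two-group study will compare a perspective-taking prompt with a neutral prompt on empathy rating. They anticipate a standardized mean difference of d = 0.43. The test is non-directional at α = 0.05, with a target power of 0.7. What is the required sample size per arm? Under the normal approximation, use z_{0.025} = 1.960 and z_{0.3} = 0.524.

n = 67 per group

For two independent groups with equal n: n = 2·((z_{α/2} + z_β) / d)².
z_{α/2} + z_β = 1.960 + 0.524 = 2.484.
n = 2 × (2.484 / 0.43)² = 2 × 5.777² = 2 × 33.37 = 66.7.
Round up to the next whole participant.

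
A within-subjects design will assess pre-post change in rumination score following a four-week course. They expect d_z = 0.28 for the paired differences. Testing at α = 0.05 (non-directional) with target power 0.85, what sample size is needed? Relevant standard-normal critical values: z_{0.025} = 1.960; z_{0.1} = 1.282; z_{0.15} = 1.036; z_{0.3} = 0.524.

For a paired (one-sample on differences) test: n = ((z_{α/2} + z_β) / d)².
z_{α/2} + z_β = 1.960 + 1.036 = 2.996.
n = (2.996 / 0.28)² = 10.700² = 114.49.
Round up.

n = 115 pairs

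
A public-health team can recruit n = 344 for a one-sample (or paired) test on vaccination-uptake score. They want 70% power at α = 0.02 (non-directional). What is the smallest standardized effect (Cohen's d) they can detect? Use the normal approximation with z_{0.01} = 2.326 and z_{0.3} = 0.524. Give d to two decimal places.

d_min ≈ 0.15

For a single sample (or paired design) of n = 344: d_min = (z_{α/2} + z_β)/√n.
z-sum = 2.326 + 0.524 = 2.850.
d_min = 2.850 / √344 = 2.850 / 18.547 = 0.154.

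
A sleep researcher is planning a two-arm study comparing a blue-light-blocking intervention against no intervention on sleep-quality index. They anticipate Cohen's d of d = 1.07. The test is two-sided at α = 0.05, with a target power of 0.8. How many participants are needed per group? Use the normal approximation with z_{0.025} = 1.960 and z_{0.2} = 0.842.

For two independent groups with equal n: n = 2·((z_{α/2} + z_β) / d)².
z_{α/2} + z_β = 1.960 + 0.842 = 2.802.
n = 2 × (2.802 / 1.07)² = 2 × 2.619² = 2 × 6.86 = 13.7.
Round up to the next whole participant.

n = 14 per group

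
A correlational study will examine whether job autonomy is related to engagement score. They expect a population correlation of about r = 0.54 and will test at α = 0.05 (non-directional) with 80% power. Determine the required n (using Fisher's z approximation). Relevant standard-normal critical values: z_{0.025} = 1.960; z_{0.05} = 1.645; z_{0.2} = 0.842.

Fisher's z: C = ½·ln((1+r)/(1−r)) = ½·ln(3.3478) = 0.6042.
n = ((z_{α/2} + z_β)/C)² + 3.
(1.960 + 0.842) / 0.6042 = 2.802 / 0.6042 = 4.638.
n = 4.638² + 3 = 21.51 + 3 = 24.5.
Round up.

n = 25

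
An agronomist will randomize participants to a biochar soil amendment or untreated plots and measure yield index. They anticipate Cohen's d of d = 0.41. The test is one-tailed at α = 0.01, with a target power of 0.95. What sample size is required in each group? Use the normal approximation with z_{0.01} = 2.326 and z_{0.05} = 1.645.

For two independent groups with equal n: n = 2·((z_{α} + z_β) / d)².
z_{α} + z_β = 2.326 + 1.645 = 3.971.
n = 2 × (3.971 / 0.41)² = 2 × 9.685² = 2 × 93.81 = 187.6.
Round up to the next whole participant.

n = 188 per group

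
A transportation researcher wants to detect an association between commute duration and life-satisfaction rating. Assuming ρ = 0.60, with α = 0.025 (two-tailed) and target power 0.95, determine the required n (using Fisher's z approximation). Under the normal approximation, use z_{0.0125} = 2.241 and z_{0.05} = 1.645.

n = 35

Fisher's z: C = ½·ln((1+r)/(1−r)) = ½·ln(4.0000) = 0.6931.
n = ((z_{α/2} + z_β)/C)² + 3.
(2.241 + 1.645) / 0.6931 = 3.886 / 0.6931 = 5.607.
n = 5.607² + 3 = 31.44 + 3 = 34.4.
Round up.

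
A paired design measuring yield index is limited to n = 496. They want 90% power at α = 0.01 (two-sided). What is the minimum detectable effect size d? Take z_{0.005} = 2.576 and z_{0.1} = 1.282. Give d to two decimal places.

For a single sample (or paired design) of n = 496: d_min = (z_{α/2} + z_β)/√n.
z-sum = 2.576 + 1.282 = 3.858.
d_min = 3.858 / √496 = 3.858 / 22.271 = 0.173.

d_min ≈ 0.17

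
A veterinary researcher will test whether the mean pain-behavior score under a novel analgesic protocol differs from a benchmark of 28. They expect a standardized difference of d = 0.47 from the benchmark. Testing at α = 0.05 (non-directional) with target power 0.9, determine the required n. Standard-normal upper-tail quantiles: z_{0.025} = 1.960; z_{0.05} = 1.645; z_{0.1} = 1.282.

n = 48

For a one-sample test: n = ((z_{α/2} + z_β) / d)².
z_{α/2} + z_β = 1.960 + 1.282 = 3.242.
n = (3.242 / 0.47)² = 6.898² = 47.58.
Round up.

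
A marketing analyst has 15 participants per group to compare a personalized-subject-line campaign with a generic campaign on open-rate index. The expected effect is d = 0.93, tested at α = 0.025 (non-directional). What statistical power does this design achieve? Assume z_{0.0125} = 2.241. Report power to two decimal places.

power ≈ 0.62

For two equal groups, power = Φ(d·√(n/2) − z_{α/2}).
d·√(n/2) = 0.93 × √(15/2) = 0.93 × 2.739 = 2.547.
z_β = 2.547 − 2.241 = 0.306.
Power = Φ(0.306) = 0.620.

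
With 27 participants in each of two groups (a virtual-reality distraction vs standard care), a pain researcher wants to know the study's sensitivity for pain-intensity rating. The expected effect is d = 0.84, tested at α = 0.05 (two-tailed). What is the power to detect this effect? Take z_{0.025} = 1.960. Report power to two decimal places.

For two equal groups, power = Φ(d·√(n/2) − z_{α/2}).
d·√(n/2) = 0.84 × √(27/2) = 0.84 × 3.674 = 3.086.
z_β = 3.086 − 1.960 = 1.126.
Power = Φ(1.126) = 0.870.

power ≈ 0.87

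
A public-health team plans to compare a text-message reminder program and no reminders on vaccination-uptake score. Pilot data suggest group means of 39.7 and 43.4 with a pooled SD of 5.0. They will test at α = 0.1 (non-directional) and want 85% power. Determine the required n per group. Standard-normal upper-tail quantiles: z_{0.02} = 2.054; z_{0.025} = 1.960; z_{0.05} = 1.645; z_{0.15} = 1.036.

n = 27 per group

Cohen's d = |M₁ − M₂| / SD_pooled = |39.7 − 43.4| / 5.0 = 3.7 / 5.0 = 0.740.
For two independent groups with equal n: n = 2·((z_{α/2} + z_β) / d)².
z_{α/2} + z_β = 1.645 + 1.036 = 2.681.
n = 2 × (2.681 / 0.740)² = 2 × 3.623² = 2 × 13.13 = 26.3.
Round up to the next whole participant.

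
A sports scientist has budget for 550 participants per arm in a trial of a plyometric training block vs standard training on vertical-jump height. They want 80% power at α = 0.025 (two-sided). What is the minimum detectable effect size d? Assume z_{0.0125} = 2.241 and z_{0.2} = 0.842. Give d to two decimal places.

For two independent groups of n = 550 each: d_min = (z_{α/2} + z_β)·√(2/n).
z-sum = 2.241 + 0.842 = 3.083.
d_min = 3.083 × √(2/550) = 3.083 × 0.0603 = 0.186.

d_min ≈ 0.19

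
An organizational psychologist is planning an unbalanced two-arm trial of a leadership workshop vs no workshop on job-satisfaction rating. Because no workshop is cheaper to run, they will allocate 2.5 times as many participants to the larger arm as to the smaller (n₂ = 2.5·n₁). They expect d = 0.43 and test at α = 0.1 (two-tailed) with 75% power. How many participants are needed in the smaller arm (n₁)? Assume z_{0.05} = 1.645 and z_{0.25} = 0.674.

With allocation ratio k = n₂/n₁ = 2.5, Var(x̄₁−x̄₂) = σ²(1/n₁ + 1/(k·n₁)) = σ²·(k+1)/(k·n₁).
So n₁ = (1 + 1/k)·((z_{α/2} + z_β)/d)² = 1.400 × (2.319/0.43)².
n₁ = 1.400 × 29.08 = 40.7.
Round up: n₁ = 41, giving n₂ = ⌈2.5 × 41⌉ = ⌈102.5⌉ = 103.

n₁ = 41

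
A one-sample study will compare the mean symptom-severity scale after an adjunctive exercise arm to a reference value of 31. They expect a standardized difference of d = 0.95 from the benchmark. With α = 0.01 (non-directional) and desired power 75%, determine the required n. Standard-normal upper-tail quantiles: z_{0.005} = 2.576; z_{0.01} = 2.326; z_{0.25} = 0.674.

For a one-sample test: n = ((z_{α/2} + z_β) / d)².
z_{α/2} + z_β = 2.576 + 0.674 = 3.250.
n = (3.250 / 0.95)² = 3.421² = 11.70.
Round up.

n = 12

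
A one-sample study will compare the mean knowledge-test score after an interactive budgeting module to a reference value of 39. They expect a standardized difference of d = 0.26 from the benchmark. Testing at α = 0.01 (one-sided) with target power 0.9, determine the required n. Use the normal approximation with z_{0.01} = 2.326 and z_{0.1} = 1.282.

n = 193

For a one-sample test: n = ((z_{α} + z_β) / d)².
z_{α} + z_β = 2.326 + 1.282 = 3.608.
n = (3.608 / 0.26)² = 13.877² = 192.57.
Round up.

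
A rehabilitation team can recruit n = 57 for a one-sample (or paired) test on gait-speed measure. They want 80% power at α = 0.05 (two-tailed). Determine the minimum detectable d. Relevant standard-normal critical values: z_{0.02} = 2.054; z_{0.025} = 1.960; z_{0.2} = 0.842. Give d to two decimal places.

d_min ≈ 0.37

For a single sample (or paired design) of n = 57: d_min = (z_{α/2} + z_β)/√n.
z-sum = 1.960 + 0.842 = 2.802.
d_min = 2.802 / √57 = 2.802 / 7.550 = 0.371.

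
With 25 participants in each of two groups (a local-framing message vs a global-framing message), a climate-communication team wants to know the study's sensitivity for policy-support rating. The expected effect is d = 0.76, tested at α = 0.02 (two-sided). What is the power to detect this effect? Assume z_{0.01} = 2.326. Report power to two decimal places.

For two equal groups, power = Φ(d·√(n/2) − z_{α/2}).
d·√(n/2) = 0.76 × √(25/2) = 0.76 × 3.536 = 2.687.
z_β = 2.687 − 2.326 = 0.361.
Power = Φ(0.361) = 0.641.

power ≈ 0.64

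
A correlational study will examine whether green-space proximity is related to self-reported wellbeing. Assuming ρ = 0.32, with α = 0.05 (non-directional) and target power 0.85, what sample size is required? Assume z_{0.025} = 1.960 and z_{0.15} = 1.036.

n = 85

Fisher's z: C = ½·ln((1+r)/(1−r)) = ½·ln(1.9412) = 0.3316.
n = ((z_{α/2} + z_β)/C)² + 3.
(1.960 + 1.036) / 0.3316 = 2.996 / 0.3316 = 9.035.
n = 9.035² + 3 = 81.63 + 3 = 84.6.
Round up.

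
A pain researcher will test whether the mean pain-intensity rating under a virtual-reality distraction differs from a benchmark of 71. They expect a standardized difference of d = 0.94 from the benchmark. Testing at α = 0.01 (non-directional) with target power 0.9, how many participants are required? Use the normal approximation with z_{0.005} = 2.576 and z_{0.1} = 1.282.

For a one-sample test: n = ((z_{α/2} + z_β) / d)².
z_{α/2} + z_β = 2.576 + 1.282 = 3.858.
n = (3.858 / 0.94)² = 4.104² = 16.84.
Round up.

n = 17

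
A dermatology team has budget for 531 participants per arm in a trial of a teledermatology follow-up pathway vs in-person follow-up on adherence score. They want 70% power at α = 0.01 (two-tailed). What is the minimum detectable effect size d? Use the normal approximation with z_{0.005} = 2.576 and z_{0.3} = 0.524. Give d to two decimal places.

d_min ≈ 0.19

For two independent groups of n = 531 each: d_min = (z_{α/2} + z_β)·√(2/n).
z-sum = 2.576 + 0.524 = 3.100.
d_min = 3.100 × √(2/531) = 3.100 × 0.0614 = 0.190.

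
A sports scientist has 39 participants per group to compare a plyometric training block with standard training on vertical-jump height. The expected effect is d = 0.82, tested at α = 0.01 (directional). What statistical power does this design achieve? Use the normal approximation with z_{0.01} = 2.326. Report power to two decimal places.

For two equal groups, power = Φ(d·√(n/2) − z_{α}).
d·√(n/2) = 0.82 × √(39/2) = 0.82 × 4.416 = 3.621.
z_β = 3.621 − 2.326 = 1.295.
Power = Φ(1.295) = 0.902.

power ≈ 0.90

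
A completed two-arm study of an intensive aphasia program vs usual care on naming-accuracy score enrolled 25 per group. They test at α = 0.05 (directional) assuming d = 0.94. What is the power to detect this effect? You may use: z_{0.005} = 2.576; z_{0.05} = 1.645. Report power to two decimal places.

power ≈ 0.95

For two equal groups, power = Φ(d·√(n/2) − z_{α}).
d·√(n/2) = 0.94 × √(25/2) = 0.94 × 3.536 = 3.323.
z_β = 3.323 − 1.645 = 1.678.
Power = Φ(1.678) = 0.953.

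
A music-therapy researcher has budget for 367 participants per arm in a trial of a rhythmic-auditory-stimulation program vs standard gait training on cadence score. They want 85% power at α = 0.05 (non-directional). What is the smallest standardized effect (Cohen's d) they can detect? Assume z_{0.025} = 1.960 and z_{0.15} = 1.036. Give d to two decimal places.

d_min ≈ 0.22

For two independent groups of n = 367 each: d_min = (z_{α/2} + z_β)·√(2/n).
z-sum = 1.960 + 1.036 = 2.996.
d_min = 2.996 × √(2/367) = 2.996 × 0.0738 = 0.221.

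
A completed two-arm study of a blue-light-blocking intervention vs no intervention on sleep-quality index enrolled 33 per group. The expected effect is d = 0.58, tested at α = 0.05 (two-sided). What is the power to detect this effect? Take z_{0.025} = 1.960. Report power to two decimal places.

For two equal groups, power = Φ(d·√(n/2) − z_{α/2}).
d·√(n/2) = 0.58 × √(33/2) = 0.58 × 4.062 = 2.356.
z_β = 2.356 − 1.960 = 0.396.
Power = Φ(0.396) = 0.654.

power ≈ 0.65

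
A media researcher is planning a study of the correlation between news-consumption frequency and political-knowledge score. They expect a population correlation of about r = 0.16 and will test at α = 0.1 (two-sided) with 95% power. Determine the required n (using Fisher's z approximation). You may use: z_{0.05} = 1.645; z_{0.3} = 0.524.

n = 419

Fisher's z: C = ½·ln((1+r)/(1−r)) = ½·ln(1.3810) = 0.1614.
n = ((z_{α/2} + z_β)/C)² + 3.
(1.645 + 1.645) / 0.1614 = 3.290 / 0.1614 = 20.384.
n = 20.384² + 3 = 415.51 + 3 = 418.5.
Round up.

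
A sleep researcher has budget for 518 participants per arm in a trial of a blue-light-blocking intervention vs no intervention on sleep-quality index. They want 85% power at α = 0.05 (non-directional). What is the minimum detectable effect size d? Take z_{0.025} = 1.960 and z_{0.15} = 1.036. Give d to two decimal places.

d_min ≈ 0.19

For two independent groups of n = 518 each: d_min = (z_{α/2} + z_β)·√(2/n).
z-sum = 1.960 + 1.036 = 2.996.
d_min = 2.996 × √(2/518) = 2.996 × 0.0621 = 0.186.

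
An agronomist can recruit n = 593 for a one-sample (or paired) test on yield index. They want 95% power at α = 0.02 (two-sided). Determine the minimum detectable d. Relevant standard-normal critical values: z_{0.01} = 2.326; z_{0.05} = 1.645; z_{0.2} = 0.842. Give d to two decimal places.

For a single sample (or paired design) of n = 593: d_min = (z_{α/2} + z_β)/√n.
z-sum = 2.326 + 1.645 = 3.971.
d_min = 3.971 / √593 = 3.971 / 24.352 = 0.163.

d_min ≈ 0.16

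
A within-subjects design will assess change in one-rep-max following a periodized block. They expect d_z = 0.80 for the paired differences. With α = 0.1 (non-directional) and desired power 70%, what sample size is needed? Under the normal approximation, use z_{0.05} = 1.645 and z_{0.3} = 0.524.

For a paired (one-sample on differences) test: n = ((z_{α/2} + z_β) / d)².
z_{α/2} + z_β = 1.645 + 0.524 = 2.169.
n = (2.169 / 0.80)² = 2.711² = 7.35.
Round up.

n = 8 pairs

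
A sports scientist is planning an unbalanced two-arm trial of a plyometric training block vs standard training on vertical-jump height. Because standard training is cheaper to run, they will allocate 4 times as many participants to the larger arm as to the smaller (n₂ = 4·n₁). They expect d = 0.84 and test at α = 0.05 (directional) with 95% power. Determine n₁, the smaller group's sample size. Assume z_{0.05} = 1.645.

With allocation ratio k = n₂/n₁ = 4, Var(x̄₁−x̄₂) = σ²(1/n₁ + 1/(k·n₁)) = σ²·(k+1)/(k·n₁).
So n₁ = (1 + 1/k)·((z_{α} + z_β)/d)² = 1.250 × (3.290/0.84)².
n₁ = 1.250 × 15.34 = 19.2.
Round up: n₁ = 20, giving n₂ = 4 × 20 = 80.

n₁ = 20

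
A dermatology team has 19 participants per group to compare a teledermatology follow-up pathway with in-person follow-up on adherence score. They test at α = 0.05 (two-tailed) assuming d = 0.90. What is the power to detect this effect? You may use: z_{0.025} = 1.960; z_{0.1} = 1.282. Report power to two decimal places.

For two equal groups, power = Φ(d·√(n/2) − z_{α/2}).
d·√(n/2) = 0.90 × √(19/2) = 0.90 × 3.082 = 2.774.
z_β = 2.774 − 1.960 = 0.814.
Power = Φ(0.814) = 0.792.

power ≈ 0.79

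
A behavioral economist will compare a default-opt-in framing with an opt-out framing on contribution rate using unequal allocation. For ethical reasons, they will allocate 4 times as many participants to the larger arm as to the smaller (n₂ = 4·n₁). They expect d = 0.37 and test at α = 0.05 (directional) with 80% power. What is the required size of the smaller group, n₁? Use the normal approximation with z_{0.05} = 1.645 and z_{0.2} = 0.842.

With allocation ratio k = n₂/n₁ = 4, Var(x̄₁−x̄₂) = σ²(1/n₁ + 1/(k·n₁)) = σ²·(k+1)/(k·n₁).
So n₁ = (1 + 1/k)·((z_{α} + z_β)/d)² = 1.250 × (2.487/0.37)².
n₁ = 1.250 × 45.18 = 56.5.
Round up: n₁ = 57, giving n₂ = 4 × 57 = 228.

n₁ = 57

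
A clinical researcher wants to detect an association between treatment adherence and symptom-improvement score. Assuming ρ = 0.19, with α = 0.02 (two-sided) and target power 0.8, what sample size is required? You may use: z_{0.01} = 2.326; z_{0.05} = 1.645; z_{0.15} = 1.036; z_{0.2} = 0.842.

Fisher's z: C = ½·ln((1+r)/(1−r)) = ½·ln(1.4691) = 0.1923.
n = ((z_{α/2} + z_β)/C)² + 3.
(2.326 + 0.842) / 0.1923 = 3.168 / 0.1923 = 16.474.
n = 16.474² + 3 = 271.40 + 3 = 274.4.
Round up.

n = 275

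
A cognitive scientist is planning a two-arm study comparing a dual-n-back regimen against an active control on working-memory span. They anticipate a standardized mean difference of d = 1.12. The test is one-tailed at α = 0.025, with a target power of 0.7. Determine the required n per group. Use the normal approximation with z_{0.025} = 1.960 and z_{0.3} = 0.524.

n = 10 per group

For two independent groups with equal n: n = 2·((z_{α} + z_β) / d)².
z_{α} + z_β = 1.960 + 0.524 = 2.484.
n = 2 × (2.484 / 1.12)² = 2 × 2.218² = 2 × 4.92 = 9.8.
Round up to the next whole participant.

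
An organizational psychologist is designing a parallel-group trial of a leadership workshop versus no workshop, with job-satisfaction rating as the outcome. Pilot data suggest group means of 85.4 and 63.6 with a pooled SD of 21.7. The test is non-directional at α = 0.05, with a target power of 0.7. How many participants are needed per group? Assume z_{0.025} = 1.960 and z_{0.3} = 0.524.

Cohen's d = |M₁ − M₂| / SD_pooled = |85.4 − 63.6| / 21.7 = 21.8 / 21.7 = 1.005.
For two independent groups with equal n: n = 2·((z_{α/2} + z_β) / d)².
z_{α/2} + z_β = 1.960 + 0.524 = 2.484.
n = 2 × (2.484 / 1.005)² = 2 × 2.472² = 2 × 6.11 = 12.2.
Round up to the next whole participant.

n = 13 per group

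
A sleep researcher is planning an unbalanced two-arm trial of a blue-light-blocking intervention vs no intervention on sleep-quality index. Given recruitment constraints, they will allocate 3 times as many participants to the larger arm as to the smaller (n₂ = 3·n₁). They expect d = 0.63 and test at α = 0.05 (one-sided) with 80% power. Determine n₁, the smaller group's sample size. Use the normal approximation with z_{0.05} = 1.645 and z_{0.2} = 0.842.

n₁ = 21

With allocation ratio k = n₂/n₁ = 3, Var(x̄₁−x̄₂) = σ²(1/n₁ + 1/(k·n₁)) = σ²·(k+1)/(k·n₁).
So n₁ = (1 + 1/k)·((z_{α} + z_β)/d)² = 1.333 × (2.487/0.63)².
n₁ = 1.333 × 15.58 = 20.8.
Round up: n₁ = 21, giving n₂ = 3 × 21 = 63.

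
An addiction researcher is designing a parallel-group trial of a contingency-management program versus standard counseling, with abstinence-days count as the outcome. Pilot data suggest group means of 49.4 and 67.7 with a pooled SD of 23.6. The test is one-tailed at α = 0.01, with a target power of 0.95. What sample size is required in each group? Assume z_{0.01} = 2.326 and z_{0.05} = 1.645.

Cohen's d = |M₁ − M₂| / SD_pooled = |49.4 − 67.7| / 23.6 = 18.3 / 23.6 = 0.775.
For two independent groups with equal n: n = 2·((z_{α} + z_β) / d)².
z_{α} + z_β = 2.326 + 1.645 = 3.971.
n = 2 × (3.971 / 0.775)² = 2 × 5.124² = 2 × 26.25 = 52.5.
Round up to the next whole participant.

n = 53 per group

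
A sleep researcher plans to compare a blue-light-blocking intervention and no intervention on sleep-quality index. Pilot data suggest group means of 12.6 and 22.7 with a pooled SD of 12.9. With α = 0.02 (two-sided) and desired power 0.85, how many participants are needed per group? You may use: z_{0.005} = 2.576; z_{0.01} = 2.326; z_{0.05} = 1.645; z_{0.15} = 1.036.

Cohen's d = |M₁ − M₂| / SD_pooled = |12.6 − 22.7| / 12.9 = 10.1 / 12.9 = 0.783.
For two independent groups with equal n: n = 2·((z_{α/2} + z_β) / d)².
z_{α/2} + z_β = 2.326 + 1.036 = 3.362.
n = 2 × (3.362 / 0.783)² = 2 × 4.294² = 2 × 18.44 = 36.9.
Round up to the next whole participant.

n = 37 per group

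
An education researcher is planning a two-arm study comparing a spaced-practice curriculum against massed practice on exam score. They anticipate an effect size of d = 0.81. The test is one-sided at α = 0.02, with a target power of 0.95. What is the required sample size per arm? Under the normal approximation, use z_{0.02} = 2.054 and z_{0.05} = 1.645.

n = 42 per group

For two independent groups with equal n: n = 2·((z_{α} + z_β) / d)².
z_{α} + z_β = 2.054 + 1.645 = 3.699.
n = 2 × (3.699 / 0.81)² = 2 × 4.567² = 2 × 20.85 = 41.7.
Round up to the next whole participant.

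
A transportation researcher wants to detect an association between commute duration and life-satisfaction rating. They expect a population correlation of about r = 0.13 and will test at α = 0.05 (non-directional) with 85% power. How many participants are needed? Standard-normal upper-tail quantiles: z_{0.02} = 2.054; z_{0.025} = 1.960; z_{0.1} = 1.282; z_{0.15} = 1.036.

Fisher's z: C = ½·ln((1+r)/(1−r)) = ½·ln(1.2989) = 0.1307.
n = ((z_{α/2} + z_β)/C)² + 3.
(1.960 + 1.036) / 0.1307 = 2.996 / 0.1307 = 22.923.
n = 22.923² + 3 = 525.45 + 3 = 528.5.
Round up.

n = 529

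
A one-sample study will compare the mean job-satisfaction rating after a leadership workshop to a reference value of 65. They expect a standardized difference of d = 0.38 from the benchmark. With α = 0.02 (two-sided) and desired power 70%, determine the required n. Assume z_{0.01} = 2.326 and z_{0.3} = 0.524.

For a one-sample test: n = ((z_{α/2} + z_β) / d)².
z_{α/2} + z_β = 2.326 + 0.524 = 2.850.
n = (2.850 / 0.38)² = 7.500² = 56.25.
Round up.

n = 57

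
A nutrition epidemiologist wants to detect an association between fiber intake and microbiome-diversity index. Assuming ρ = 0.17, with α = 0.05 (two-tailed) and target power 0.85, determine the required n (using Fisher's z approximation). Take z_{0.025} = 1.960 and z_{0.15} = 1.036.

Fisher's z: C = ½·ln((1+r)/(1−r)) = ½·ln(1.4096) = 0.1717.
n = ((z_{α/2} + z_β)/C)² + 3.
(1.960 + 1.036) / 0.1717 = 2.996 / 0.1717 = 17.449.
n = 17.449² + 3 = 304.47 + 3 = 307.5.
Round up.

n = 308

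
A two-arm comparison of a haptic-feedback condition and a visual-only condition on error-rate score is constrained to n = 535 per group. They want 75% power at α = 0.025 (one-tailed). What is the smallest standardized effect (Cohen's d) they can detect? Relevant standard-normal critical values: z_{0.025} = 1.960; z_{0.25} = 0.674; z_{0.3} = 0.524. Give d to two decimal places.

For two independent groups of n = 535 each: d_min = (z_{α} + z_β)·√(2/n).
z-sum = 1.960 + 0.674 = 2.634.
d_min = 2.634 × √(2/535) = 2.634 × 0.0611 = 0.161.

d_min ≈ 0.16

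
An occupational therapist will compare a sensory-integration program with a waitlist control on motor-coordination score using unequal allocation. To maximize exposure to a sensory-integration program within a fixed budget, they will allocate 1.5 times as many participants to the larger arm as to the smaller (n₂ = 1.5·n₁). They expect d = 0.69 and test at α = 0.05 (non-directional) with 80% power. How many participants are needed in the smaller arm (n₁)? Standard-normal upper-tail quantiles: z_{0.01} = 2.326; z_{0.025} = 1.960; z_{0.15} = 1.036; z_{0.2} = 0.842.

With allocation ratio k = n₂/n₁ = 1.5, Var(x̄₁−x̄₂) = σ²(1/n₁ + 1/(k·n₁)) = σ²·(k+1)/(k·n₁).
So n₁ = (1 + 1/k)·((z_{α/2} + z_β)/d)² = 1.667 × (2.802/0.69)².
n₁ = 1.667 × 16.49 = 27.5.
Round up: n₁ = 28, giving n₂ = 1.5 × 28 = 42.

n₁ = 28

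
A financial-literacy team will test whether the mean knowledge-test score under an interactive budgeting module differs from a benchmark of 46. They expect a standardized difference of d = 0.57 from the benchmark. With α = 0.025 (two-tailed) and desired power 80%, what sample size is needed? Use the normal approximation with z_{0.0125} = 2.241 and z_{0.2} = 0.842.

n = 30

For a one-sample test: n = ((z_{α/2} + z_β) / d)².
z_{α/2} + z_β = 2.241 + 0.842 = 3.083.
n = (3.083 / 0.57)² = 5.409² = 29.25.
Round up.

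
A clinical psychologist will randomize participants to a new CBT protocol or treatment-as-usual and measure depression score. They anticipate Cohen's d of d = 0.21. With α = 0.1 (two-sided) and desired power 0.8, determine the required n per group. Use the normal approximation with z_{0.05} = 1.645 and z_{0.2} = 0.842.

n = 281 per group

For two independent groups with equal n: n = 2·((z_{α/2} + z_β) / d)².
z_{α/2} + z_β = 1.645 + 0.842 = 2.487.
n = 2 × (2.487 / 0.21)² = 2 × 11.843² = 2 × 140.25 = 280.5.
Round up to the next whole participant.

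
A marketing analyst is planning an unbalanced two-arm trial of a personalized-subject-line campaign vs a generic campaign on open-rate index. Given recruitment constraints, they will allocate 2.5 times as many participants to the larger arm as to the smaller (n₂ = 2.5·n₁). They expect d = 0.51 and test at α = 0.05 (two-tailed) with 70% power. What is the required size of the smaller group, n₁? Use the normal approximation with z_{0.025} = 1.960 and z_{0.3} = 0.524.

n₁ = 34

With allocation ratio k = n₂/n₁ = 2.5, Var(x̄₁−x̄₂) = σ²(1/n₁ + 1/(k·n₁)) = σ²·(k+1)/(k·n₁).
So n₁ = (1 + 1/k)·((z_{α/2} + z_β)/d)² = 1.400 × (2.484/0.51)².
n₁ = 1.400 × 23.72 = 33.2.
Round up: n₁ = 34, giving n₂ = 2.5 × 34 = 85.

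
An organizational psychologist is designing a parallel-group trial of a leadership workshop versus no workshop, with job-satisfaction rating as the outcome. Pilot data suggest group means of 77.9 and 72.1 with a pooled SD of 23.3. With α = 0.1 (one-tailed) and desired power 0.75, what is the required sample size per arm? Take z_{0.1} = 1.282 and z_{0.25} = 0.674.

Cohen's d = |M₁ − M₂| / SD_pooled = |77.9 − 72.1| / 23.3 = 5.8 / 23.3 = 0.249.
For two independent groups with equal n: n = 2·((z_{α} + z_β) / d)².
z_{α} + z_β = 1.282 + 0.674 = 1.956.
n = 2 × (1.956 / 0.249)² = 2 × 7.855² = 2 × 61.71 = 123.4.
Round up to the next whole participant.

n = 124 per group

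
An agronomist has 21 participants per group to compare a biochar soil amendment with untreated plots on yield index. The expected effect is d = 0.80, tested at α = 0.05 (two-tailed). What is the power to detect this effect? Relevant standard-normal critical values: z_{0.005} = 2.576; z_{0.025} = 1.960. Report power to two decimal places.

For two equal groups, power = Φ(d·√(n/2) − z_{α/2}).
d·√(n/2) = 0.80 × √(21/2) = 0.80 × 3.240 = 2.592.
z_β = 2.592 − 1.960 = 0.632.
Power = Φ(0.632) = 0.736.

power ≈ 0.74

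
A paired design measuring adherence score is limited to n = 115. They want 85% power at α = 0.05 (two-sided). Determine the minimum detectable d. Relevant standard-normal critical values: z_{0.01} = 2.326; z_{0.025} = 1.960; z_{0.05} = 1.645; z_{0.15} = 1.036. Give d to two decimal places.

d_min ≈ 0.28

For a single sample (or paired design) of n = 115: d_min = (z_{α/2} + z_β)/√n.
z-sum = 1.960 + 1.036 = 2.996.
d_min = 2.996 / √115 = 2.996 / 10.724 = 0.279.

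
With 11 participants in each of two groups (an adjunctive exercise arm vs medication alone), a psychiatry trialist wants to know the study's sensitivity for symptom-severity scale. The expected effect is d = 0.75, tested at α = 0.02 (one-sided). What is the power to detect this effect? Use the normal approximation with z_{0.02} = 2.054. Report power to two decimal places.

For two equal groups, power = Φ(d·√(n/2) − z_{α}).
d·√(n/2) = 0.75 × √(11/2) = 0.75 × 2.345 = 1.759.
z_β = 1.759 − 2.054 = -0.295.
Power = Φ(-0.295) = 0.384.

power ≈ 0.38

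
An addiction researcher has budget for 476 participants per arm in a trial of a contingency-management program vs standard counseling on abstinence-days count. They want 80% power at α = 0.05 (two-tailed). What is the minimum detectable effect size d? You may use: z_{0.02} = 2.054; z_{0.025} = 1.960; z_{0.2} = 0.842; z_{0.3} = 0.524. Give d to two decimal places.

d_min ≈ 0.18

For two independent groups of n = 476 each: d_min = (z_{α/2} + z_β)·√(2/n).
z-sum = 1.960 + 0.842 = 2.802.
d_min = 2.802 × √(2/476) = 2.802 × 0.0648 = 0.182.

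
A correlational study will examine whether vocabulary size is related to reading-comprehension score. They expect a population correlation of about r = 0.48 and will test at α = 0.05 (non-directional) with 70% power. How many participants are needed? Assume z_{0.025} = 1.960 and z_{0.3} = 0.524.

Fisher's z: C = ½·ln((1+r)/(1−r)) = ½·ln(2.8462) = 0.5230.
n = ((z_{α/2} + z_β)/C)² + 3.
(1.960 + 0.524) / 0.5230 = 2.484 / 0.5230 = 4.750.
n = 4.750² + 3 = 22.56 + 3 = 25.6.
Round up.

n = 26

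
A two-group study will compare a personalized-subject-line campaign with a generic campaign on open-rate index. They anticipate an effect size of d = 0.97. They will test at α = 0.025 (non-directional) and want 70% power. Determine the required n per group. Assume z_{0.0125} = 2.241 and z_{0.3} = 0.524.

For two independent groups with equal n: n = 2·((z_{α/2} + z_β) / d)².
z_{α/2} + z_β = 2.241 + 0.524 = 2.765.
n = 2 × (2.765 / 0.97)² = 2 × 2.851² = 2 × 8.13 = 16.3.
Round up to the next whole participant.

n = 17 per group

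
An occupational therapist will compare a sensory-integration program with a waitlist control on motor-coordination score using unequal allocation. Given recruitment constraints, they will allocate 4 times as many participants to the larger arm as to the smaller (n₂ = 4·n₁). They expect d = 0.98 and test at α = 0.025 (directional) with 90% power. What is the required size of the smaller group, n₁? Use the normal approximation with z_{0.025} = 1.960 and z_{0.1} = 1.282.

With allocation ratio k = n₂/n₁ = 4, Var(x̄₁−x̄₂) = σ²(1/n₁ + 1/(k·n₁)) = σ²·(k+1)/(k·n₁).
So n₁ = (1 + 1/k)·((z_{α} + z_β)/d)² = 1.250 × (3.242/0.98)².
n₁ = 1.250 × 10.94 = 13.7.
Round up: n₁ = 14, giving n₂ = 4 × 14 = 56.

n₁ = 14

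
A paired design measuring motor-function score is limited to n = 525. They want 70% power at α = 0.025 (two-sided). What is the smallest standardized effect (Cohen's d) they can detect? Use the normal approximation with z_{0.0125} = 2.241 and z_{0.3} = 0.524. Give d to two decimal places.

d_min ≈ 0.12

For a single sample (or paired design) of n = 525: d_min = (z_{α/2} + z_β)/√n.
z-sum = 2.241 + 0.524 = 2.765.
d_min = 2.765 / √525 = 2.765 / 22.913 = 0.121.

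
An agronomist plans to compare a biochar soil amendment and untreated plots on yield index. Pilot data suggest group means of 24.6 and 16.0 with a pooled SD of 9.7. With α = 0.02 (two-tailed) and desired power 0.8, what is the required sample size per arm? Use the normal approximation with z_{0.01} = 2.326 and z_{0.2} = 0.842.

Cohen's d = |M₁ − M₂| / SD_pooled = |24.6 − 16.0| / 9.7 = 8.6 / 9.7 = 0.887.
For two independent groups with equal n: n = 2·((z_{α/2} + z_β) / d)².
z_{α/2} + z_β = 2.326 + 0.842 = 3.168.
n = 2 × (3.168 / 0.887)² = 2 × 3.572² = 2 × 12.76 = 25.5.
Round up to the next whole participant.

n = 26 per group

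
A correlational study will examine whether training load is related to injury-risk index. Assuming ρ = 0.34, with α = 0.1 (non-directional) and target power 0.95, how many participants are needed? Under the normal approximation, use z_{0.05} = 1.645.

n = 90

Fisher's z: C = ½·ln((1+r)/(1−r)) = ½·ln(2.0303) = 0.3541.
n = ((z_{α/2} + z_β)/C)² + 3.
(1.645 + 1.645) / 0.3541 = 3.290 / 0.3541 = 9.291.
n = 9.291² + 3 = 86.33 + 3 = 89.3.
Round up.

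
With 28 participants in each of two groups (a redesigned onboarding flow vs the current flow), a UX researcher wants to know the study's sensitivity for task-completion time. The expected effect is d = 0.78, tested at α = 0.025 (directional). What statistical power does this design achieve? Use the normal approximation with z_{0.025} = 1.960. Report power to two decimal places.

power ≈ 0.83

For two equal groups, power = Φ(d·√(n/2) − z_{α}).
d·√(n/2) = 0.78 × √(28/2) = 0.78 × 3.742 = 2.918.
z_β = 2.918 − 1.960 = 0.958.
Power = Φ(0.958) = 0.831.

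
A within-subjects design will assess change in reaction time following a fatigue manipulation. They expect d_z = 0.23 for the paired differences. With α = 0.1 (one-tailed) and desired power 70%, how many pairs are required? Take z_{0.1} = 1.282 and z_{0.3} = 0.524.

n = 62 pairs

For a paired (one-sample on differences) test: n = ((z_{α} + z_β) / d)².
z_{α} + z_β = 1.282 + 0.524 = 1.806.
n = (1.806 / 0.23)² = 7.852² = 61.66.
Round up.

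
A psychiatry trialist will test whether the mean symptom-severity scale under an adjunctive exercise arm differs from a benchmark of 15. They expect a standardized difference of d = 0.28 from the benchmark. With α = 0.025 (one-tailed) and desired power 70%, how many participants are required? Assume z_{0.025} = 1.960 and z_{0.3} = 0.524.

For a one-sample test: n = ((z_{α} + z_β) / d)².
z_{α} + z_β = 1.960 + 0.524 = 2.484.
n = (2.484 / 0.28)² = 8.871² = 78.70.
Round up.

n = 79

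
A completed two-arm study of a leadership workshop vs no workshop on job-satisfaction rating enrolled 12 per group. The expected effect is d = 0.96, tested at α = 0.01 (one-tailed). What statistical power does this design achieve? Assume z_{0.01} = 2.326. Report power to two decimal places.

For two equal groups, power = Φ(d·√(n/2) − z_{α}).
d·√(n/2) = 0.96 × √(12/2) = 0.96 × 2.449 = 2.352.
z_β = 2.352 − 2.326 = 0.026.
Power = Φ(0.026) = 0.510.

power ≈ 0.51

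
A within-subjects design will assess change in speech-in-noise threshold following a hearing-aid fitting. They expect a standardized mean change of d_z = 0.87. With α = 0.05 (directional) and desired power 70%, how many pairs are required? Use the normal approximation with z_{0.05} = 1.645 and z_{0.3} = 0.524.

For a paired (one-sample on differences) test: n = ((z_{α} + z_β) / d)².
z_{α} + z_β = 1.645 + 0.524 = 2.169.
n = (2.169 / 0.87)² = 2.493² = 6.22.
Round up.

n = 7 pairs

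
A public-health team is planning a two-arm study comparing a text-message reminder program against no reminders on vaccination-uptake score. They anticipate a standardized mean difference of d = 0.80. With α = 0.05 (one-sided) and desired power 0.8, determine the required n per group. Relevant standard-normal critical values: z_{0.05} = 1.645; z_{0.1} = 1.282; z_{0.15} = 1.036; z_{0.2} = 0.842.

n = 20 per group

For two independent groups with equal n: n = 2·((z_{α} + z_β) / d)².
z_{α} + z_β = 1.645 + 0.842 = 2.487.
n = 2 × (2.487 / 0.80)² = 2 × 3.109² = 2 × 9.66 = 19.3.
Round up to the next whole participant.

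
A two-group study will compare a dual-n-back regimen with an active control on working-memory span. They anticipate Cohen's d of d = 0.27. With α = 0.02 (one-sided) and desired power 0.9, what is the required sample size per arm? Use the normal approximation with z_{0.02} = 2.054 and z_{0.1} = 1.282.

n = 306 per group

For two independent groups with equal n: n = 2·((z_{α} + z_β) / d)².
z_{α} + z_β = 2.054 + 1.282 = 3.336.
n = 2 × (3.336 / 0.27)² = 2 × 12.356² = 2 × 152.66 = 305.3.
Round up to the next whole participant.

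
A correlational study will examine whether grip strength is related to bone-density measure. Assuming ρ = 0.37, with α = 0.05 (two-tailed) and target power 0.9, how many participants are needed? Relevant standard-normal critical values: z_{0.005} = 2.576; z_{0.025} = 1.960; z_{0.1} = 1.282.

n = 73

Fisher's z: C = ½·ln((1+r)/(1−r)) = ½·ln(2.1746) = 0.3884.
n = ((z_{α/2} + z_β)/C)² + 3.
(1.960 + 1.282) / 0.3884 = 3.242 / 0.3884 = 8.347.
n = 8.347² + 3 = 69.67 + 3 = 72.7.
Round up.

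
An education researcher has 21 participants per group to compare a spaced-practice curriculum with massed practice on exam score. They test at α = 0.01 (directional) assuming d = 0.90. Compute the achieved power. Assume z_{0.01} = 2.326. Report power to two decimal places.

For two equal groups, power = Φ(d·√(n/2) − z_{α}).
d·√(n/2) = 0.90 × √(21/2) = 0.90 × 3.240 = 2.916.
z_β = 2.916 − 2.326 = 0.590.
Power = Φ(0.590) = 0.723.

power ≈ 0.72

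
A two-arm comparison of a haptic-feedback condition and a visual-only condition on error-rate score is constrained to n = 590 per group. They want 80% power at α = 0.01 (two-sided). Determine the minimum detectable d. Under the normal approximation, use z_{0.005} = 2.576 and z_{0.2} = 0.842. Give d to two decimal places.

d_min ≈ 0.20

For two independent groups of n = 590 each: d_min = (z_{α/2} + z_β)·√(2/n).
z-sum = 2.576 + 0.842 = 3.418.
d_min = 3.418 × √(2/590) = 3.418 × 0.0582 = 0.199.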